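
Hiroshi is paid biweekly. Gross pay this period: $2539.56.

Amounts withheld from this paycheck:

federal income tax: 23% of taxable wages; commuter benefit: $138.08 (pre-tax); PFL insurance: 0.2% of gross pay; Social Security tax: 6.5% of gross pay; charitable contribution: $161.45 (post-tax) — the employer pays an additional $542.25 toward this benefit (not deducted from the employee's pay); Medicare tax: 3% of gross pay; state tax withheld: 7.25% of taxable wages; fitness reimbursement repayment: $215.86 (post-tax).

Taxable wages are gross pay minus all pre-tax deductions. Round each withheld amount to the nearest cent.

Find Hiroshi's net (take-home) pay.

$1051.38

Commuter benefit: $138.08
Taxable wages = $2539.56 − $138.08 = $2401.48
Federal income tax: $2401.48 × 0.23 = $552.34
State tax withheld: $2401.48 × 0.0725 = $174.11
Medicare tax: $2539.56 × 0.03 = $76.19
Social Security tax: $2539.56 × 0.065 = $165.07
PFL insurance: $2539.56 × 0.002 = $5.08
Charitable contribution: $161.45
Fitness reimbursement repayment: $215.86
(Employer's $542.25 toward charitable contribution is not withheld from the employee.)
Total deductions = $138.08 + $552.34 + $174.11 + $76.19 + $165.07 + $5.08 + $161.45 + $215.86 = $1488.18
Net pay = $2539.56 − $1488.18 = $1051.38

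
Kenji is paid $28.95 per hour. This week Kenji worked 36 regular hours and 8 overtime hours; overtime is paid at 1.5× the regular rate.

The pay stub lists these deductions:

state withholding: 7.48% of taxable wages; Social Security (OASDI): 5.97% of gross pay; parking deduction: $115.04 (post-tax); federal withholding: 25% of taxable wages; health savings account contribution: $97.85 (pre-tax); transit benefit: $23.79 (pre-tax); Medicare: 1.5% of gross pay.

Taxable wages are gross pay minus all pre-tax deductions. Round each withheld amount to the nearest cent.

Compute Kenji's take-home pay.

Regular pay: 36 × $28.95 = $1,042.20
Overtime pay: 8 × $28.95 × 1.5 = $347.40
Gross pay = $1,042.20 + $347.40 = $1,389.60
Transit benefit: $23.79
Health savings account contribution: $97.85
Pre-tax total = $23.79 + $97.85 = $121.64
Taxable wages = $1,389.60 − $121.64 = $1,267.96
State withholding: $1,267.96 × 0.0748 = $94.84
Federal withholding: $1,267.96 × 0.25 = $316.99
Social Security (OASDI): $1,389.60 × 0.0597 = $82.96
Medicare: $1,389.60 × 0.015 = $20.84
Parking deduction: $115.04
Total deductions = $23.79 + $97.85 + $94.84 + $316.99 + $82.96 + $20.84 + $115.04 = $752.31
Net pay = $1,389.60 − $752.31 = $637.29

$637.29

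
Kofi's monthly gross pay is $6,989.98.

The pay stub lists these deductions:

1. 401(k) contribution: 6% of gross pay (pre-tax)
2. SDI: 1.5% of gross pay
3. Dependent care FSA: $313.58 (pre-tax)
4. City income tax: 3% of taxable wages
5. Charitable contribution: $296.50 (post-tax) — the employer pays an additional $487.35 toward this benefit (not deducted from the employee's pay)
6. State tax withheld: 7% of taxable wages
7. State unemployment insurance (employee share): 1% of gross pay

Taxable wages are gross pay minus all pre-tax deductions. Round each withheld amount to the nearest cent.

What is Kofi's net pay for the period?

401(k) contribution: $6,989.98 × 0.06 = $419.40
Dependent care FSA: $313.58
Pre-tax total = $419.40 + $313.58 = $732.98
Taxable wages = $6,989.98 − $732.98 = $6,257.00
State tax withheld: $6,257.00 × 0.07 = $437.99
City income tax: $6,257.00 × 0.03 = $187.71
State unemployment insurance (employee share): $6,989.98 × 0.01 = $69.90
SDI: $6,989.98 × 0.015 = $104.85
Charitable contribution: $296.50
(Employer's $487.35 toward charitable contribution is not withheld from the employee.)
Total deductions = $419.40 + $313.58 + $437.99 + $187.71 + $69.90 + $104.85 + $296.50 = $1,829.93
Net pay = $6,989.98 − $1,829.93 = $5,160.05

$5,160.05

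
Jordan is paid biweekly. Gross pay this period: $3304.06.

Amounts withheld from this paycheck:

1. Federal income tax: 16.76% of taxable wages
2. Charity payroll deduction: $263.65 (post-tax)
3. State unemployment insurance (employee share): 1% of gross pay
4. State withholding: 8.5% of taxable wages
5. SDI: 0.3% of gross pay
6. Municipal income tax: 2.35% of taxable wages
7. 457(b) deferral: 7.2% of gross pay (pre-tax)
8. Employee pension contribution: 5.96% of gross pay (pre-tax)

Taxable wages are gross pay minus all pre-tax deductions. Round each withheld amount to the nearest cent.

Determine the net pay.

$1770.44

457(b) deferral: $3304.06 × 0.072 = $237.89
Employee pension contribution: $3304.06 × 0.0596 = $196.92
Pre-tax total = $237.89 + $196.92 = $434.81
Taxable wages = $3304.06 − $434.81 = $2869.25
Municipal income tax: $2869.25 × 0.0235 = $67.43
Federal income tax: $2869.25 × 0.1676 = $480.89
State withholding: $2869.25 × 0.085 = $243.89
State unemployment insurance (employee share): $3304.06 × 0.01 = $33.04
SDI: $3304.06 × 0.003 = $9.91
Charity payroll deduction: $263.65
Total deductions = $237.89 + $196.92 + $67.43 + $480.89 + $243.89 + $33.04 + $9.91 + $263.65 = $1533.62
Net pay = $3304.06 − $1533.62 = $1770.44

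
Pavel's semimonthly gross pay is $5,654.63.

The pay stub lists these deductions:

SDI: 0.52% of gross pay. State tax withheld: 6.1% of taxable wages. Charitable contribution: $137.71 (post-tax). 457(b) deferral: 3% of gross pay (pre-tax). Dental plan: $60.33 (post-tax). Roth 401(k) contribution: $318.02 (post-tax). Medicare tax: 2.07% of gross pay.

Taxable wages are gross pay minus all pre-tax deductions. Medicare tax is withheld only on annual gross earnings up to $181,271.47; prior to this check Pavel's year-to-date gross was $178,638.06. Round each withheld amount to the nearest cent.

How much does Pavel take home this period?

$4,550.44

457(b) deferral: $5,654.63 × 0.03 = $169.64
Taxable wages = $5,654.63 − $169.64 = $5,484.99
State tax withheld: $5,484.99 × 0.061 = $334.58
SDI: $5,654.63 × 0.0052 = $29.40
Medicare tax: only $181,271.47 − $178,638.06 = $2,633.41 of this check is subject → $2,633.41 × 0.0207 = $54.51
Charitable contribution: $137.71
Dental plan: $60.33
Roth 401(k) contribution: $318.02
Total deductions = $169.64 + $334.58 + $29.40 + $54.51 + $137.71 + $60.33 + $318.02 = $1,104.19
Net pay = $5,654.63 − $1,104.19 = $4,550.44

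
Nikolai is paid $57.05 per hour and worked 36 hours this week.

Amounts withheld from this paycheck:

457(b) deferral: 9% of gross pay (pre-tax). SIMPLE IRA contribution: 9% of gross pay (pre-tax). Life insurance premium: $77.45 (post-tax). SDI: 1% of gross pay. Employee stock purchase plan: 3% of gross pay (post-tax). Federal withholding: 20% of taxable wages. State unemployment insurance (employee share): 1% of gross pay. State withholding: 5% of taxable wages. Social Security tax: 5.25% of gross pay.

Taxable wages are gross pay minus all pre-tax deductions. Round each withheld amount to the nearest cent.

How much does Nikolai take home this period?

$975.13

Gross pay: 36 × $57.05 = $2,053.80
457(b) deferral: $2,053.80 × 0.09 = $184.84
SIMPLE IRA contribution: $2,053.80 × 0.09 = $184.84
Pre-tax total = $184.84 + $184.84 = $369.68
Taxable wages = $2,053.80 − $369.68 = $1,684.12
Federal withholding: $1,684.12 × 0.2 = $336.82
State withholding: $1,684.12 × 0.05 = $84.21
Social Security tax: $2,053.80 × 0.0525 = $107.82
State unemployment insurance (employee share): $2,053.80 × 0.01 = $20.54
SDI: $2,053.80 × 0.01 = $20.54
Employee stock purchase plan: $2,053.80 × 0.03 = $61.61
Life insurance premium: $77.45
Total deductions = $184.84 + $184.84 + $336.82 + $84.21 + $107.82 + $20.54 + $20.54 + $61.61 + $77.45 = $1,078.67
Net pay = $2,053.80 − $1,078.67 = $975.13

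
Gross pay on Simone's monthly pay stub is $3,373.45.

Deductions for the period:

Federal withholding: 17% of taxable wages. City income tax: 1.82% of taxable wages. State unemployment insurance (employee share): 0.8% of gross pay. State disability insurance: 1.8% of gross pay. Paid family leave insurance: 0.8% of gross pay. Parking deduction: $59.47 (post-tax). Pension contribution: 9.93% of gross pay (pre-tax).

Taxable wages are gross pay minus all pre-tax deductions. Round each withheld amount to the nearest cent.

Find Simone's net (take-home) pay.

Pension contribution: $3,373.45 × 0.0993 = $334.98
Taxable wages = $3,373.45 − $334.98 = $3,038.47
City income tax: $3,038.47 × 0.0182 = $55.30
Federal withholding: $3,038.47 × 0.17 = $516.54
State disability insurance: $3,373.45 × 0.018 = $60.72
Paid family leave insurance: $3,373.45 × 0.008 = $26.99
State unemployment insurance (employee share): $3,373.45 × 0.008 = $26.99
Parking deduction: $59.47
Total deductions = $334.98 + $55.30 + $516.54 + $60.72 + $26.99 + $26.99 + $59.47 = $1,080.99
Net pay = $3,373.45 − $1,080.99 = $2,292.46

$2,292.46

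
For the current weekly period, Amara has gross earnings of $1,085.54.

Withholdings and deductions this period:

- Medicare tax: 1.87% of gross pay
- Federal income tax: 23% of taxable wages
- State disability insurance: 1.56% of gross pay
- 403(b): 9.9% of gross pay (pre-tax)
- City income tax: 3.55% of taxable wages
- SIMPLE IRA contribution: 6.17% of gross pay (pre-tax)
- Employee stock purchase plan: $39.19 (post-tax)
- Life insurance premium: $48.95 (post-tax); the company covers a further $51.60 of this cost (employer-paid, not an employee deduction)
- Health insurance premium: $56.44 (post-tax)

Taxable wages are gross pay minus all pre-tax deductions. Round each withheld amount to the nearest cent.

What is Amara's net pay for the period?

SIMPLE IRA contribution: $1,085.54 × 0.0617 = $66.98
403(b): $1,085.54 × 0.099 = $107.47
Pre-tax total = $66.98 + $107.47 = $174.45
Taxable wages = $1,085.54 − $174.45 = $911.09
Federal income tax: $911.09 × 0.23 = $209.55
City income tax: $911.09 × 0.0355 = $32.34
State disability insurance: $1,085.54 × 0.0156 = $16.93
Medicare tax: $1,085.54 × 0.0187 = $20.30
Health insurance premium: $56.44
Employee stock purchase plan: $39.19
Life insurance premium: $48.95
(Employer's $51.60 toward life insurance premium is not withheld from the employee.)
Total deductions = $66.98 + $107.47 + $209.55 + $32.34 + $16.93 + $20.30 + $56.44 + $39.19 + $48.95 = $598.15
Net pay = $1,085.54 − $598.15 = $487.39

$487.39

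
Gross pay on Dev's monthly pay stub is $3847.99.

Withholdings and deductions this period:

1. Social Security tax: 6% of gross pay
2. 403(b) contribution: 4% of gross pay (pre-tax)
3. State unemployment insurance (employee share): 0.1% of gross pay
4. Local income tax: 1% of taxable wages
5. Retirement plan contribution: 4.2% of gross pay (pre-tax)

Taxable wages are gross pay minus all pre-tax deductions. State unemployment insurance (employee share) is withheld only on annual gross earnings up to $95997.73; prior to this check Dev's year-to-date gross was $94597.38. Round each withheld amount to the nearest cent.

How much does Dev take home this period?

$3264.85

Retirement plan contribution: $3847.99 × 0.042 = $161.62
403(b) contribution: $3847.99 × 0.04 = $153.92
Pre-tax total = $161.62 + $153.92 = $315.54
Taxable wages = $3847.99 − $315.54 = $3532.45
Local income tax: $3532.45 × 0.01 = $35.32
Social Security tax: $3847.99 × 0.06 = $230.88
State unemployment insurance (employee share): only $95997.73 − $94597.38 = $1400.35 of this check is subject → $1400.35 × 0.001 = $1.40
Total deductions = $161.62 + $153.92 + $35.32 + $230.88 + $1.40 = $583.14
Net pay = $3847.99 − $583.14 = $3264.85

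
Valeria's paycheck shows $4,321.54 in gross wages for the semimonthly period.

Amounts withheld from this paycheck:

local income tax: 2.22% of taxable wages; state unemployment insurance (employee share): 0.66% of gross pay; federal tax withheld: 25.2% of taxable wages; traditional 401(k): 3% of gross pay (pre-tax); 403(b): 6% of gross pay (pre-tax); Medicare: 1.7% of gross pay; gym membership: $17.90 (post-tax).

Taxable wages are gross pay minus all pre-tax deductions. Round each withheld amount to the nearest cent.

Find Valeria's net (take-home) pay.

$2,734.39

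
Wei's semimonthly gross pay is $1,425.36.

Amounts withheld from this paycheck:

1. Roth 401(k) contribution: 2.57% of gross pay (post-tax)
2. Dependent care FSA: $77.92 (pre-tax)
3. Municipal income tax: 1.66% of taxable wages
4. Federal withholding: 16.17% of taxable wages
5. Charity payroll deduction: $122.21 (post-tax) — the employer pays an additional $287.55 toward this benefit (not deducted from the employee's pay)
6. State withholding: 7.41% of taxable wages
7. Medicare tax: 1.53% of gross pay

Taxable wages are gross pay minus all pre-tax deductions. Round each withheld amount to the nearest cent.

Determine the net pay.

Dependent care FSA: $77.92
Taxable wages = $1,425.36 − $77.92 = $1,347.44
Federal withholding: $1,347.44 × 0.1617 = $217.88
Municipal income tax: $1,347.44 × 0.0166 = $22.37
State withholding: $1,347.44 × 0.0741 = $99.85
Medicare tax: $1,425.36 × 0.0153 = $21.81
Roth 401(k) contribution: $1,425.36 × 0.0257 = $36.63
Charity payroll deduction: $122.21
(Employer's $287.55 toward charity payroll deduction is not withheld from the employee.)
Total deductions = $77.92 + $217.88 + $22.37 + $99.85 + $21.81 + $36.63 + $122.21 = $598.67
Net pay = $1,425.36 − $598.67 = $826.69

$826.69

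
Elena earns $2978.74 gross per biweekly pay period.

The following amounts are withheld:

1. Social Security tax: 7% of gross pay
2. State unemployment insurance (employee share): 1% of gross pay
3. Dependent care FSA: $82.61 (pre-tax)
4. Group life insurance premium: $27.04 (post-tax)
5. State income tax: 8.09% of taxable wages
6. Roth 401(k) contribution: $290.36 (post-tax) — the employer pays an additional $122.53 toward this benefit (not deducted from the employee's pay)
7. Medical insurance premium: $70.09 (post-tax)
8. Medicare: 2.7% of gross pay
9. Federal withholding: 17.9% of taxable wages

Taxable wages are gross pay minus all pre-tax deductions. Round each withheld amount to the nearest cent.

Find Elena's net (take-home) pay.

$1437.20

Dependent care FSA: $82.61
Taxable wages = $2978.74 − $82.61 = $2896.13
Federal withholding: $2896.13 × 0.179 = $518.41
State income tax: $2896.13 × 0.0809 = $234.30
State unemployment insurance (employee share): $2978.74 × 0.01 = $29.79
Medicare: $2978.74 × 0.027 = $80.43
Social Security tax: $2978.74 × 0.07 = $208.51
Group life insurance premium: $27.04
Roth 401(k) contribution: $290.36
Medical insurance premium: $70.09
(Employer's $122.53 toward Roth 401(k) contribution is not withheld from the employee.)
Total deductions = $82.61 + $518.41 + $234.30 + $29.79 + $80.43 + $208.51 + $27.04 + $290.36 + $70.09 = $1541.54
Net pay = $2978.74 − $1541.54 = $1437.20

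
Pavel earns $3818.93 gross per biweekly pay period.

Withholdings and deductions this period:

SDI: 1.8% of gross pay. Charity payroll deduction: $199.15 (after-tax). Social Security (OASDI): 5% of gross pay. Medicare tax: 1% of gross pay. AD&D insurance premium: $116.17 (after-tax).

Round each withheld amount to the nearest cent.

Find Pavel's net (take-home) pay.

$3205.73

Social Security (OASDI): $3818.93 × 0.05 = $190.95
Medicare tax: $3818.93 × 0.01 = $38.19
SDI: $3818.93 × 0.018 = $68.74
AD&D insurance premium: $116.17
Charity payroll deduction: $199.15
Total deductions = $190.95 + $38.19 + $68.74 + $116.17 + $199.15 = $613.20
Net pay = $3818.93 − $613.20 = $3205.73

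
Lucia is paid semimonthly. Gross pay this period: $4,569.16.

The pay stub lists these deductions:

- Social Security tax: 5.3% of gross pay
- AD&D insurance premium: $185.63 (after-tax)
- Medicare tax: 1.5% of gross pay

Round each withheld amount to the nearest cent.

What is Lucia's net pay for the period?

Social Security tax: $4,569.16 × 0.053 = $242.17
Medicare tax: $4,569.16 × 0.015 = $68.54
AD&D insurance premium: $185.63
Total deductions = $242.17 + $68.54 + $185.63 = $496.34
Net pay = $4,569.16 − $496.34 = $4,072.82

$4,072.82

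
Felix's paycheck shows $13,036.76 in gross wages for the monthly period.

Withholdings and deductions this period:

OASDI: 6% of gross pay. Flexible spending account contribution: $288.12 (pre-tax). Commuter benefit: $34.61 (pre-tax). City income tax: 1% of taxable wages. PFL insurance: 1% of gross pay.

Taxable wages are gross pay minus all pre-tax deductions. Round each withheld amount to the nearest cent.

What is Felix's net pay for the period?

Commuter benefit: $34.61
Flexible spending account contribution: $288.12
Pre-tax total = $34.61 + $288.12 = $322.73
Taxable wages = $13,036.76 − $322.73 = $12,714.03
City income tax: $12,714.03 × 0.01 = $127.14
OASDI: $13,036.76 × 0.06 = $782.21
PFL insurance: $13,036.76 × 0.01 = $130.37
Total deductions = $34.61 + $288.12 + $127.14 + $782.21 + $130.37 = $1,362.45
Net pay = $13,036.76 − $1,362.45 = $11,674.31

$11,674.31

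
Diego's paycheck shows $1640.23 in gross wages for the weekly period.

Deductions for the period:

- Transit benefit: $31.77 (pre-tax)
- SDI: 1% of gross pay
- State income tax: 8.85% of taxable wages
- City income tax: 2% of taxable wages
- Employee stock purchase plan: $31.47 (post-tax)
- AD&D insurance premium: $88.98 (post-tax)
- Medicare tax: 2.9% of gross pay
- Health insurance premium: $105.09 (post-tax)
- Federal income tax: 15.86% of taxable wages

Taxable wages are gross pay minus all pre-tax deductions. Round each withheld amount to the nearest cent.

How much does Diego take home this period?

Transit benefit: $31.77
Taxable wages = $1640.23 − $31.77 = $1608.46
State income tax: $1608.46 × 0.0885 = $142.35
City income tax: $1608.46 × 0.02 = $32.17
Federal income tax: $1608.46 × 0.1586 = $255.10
SDI: $1640.23 × 0.01 = $16.40
Medicare tax: $1640.23 × 0.029 = $47.57
Health insurance premium: $105.09
AD&D insurance premium: $88.98
Employee stock purchase plan: $31.47
Total deductions = $31.77 + $142.35 + $32.17 + $255.10 + $16.40 + $47.57 + $105.09 + $88.98 + $31.47 = $750.90
Net pay = $1640.23 − $750.90 = $889.33

$889.33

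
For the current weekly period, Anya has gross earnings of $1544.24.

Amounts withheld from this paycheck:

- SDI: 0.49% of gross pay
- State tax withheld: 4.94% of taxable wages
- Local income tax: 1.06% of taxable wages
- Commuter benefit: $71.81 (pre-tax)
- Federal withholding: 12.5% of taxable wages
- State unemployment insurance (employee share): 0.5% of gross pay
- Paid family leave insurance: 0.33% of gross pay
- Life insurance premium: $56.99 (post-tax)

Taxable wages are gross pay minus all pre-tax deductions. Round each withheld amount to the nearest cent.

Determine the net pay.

Commuter benefit: $71.81
Taxable wages = $1544.24 − $71.81 = $1472.43
Federal withholding: $1472.43 × 0.125 = $184.05
Local income tax: $1472.43 × 0.0106 = $15.61
State tax withheld: $1472.43 × 0.0494 = $72.74
SDI: $1544.24 × 0.0049 = $7.57
State unemployment insurance (employee share): $1544.24 × 0.005 = $7.72
Paid family leave insurance: $1544.24 × 0.0033 = $5.10
Life insurance premium: $56.99
Total deductions = $71.81 + $184.05 + $15.61 + $72.74 + $7.57 + $7.72 + $5.10 + $56.99 = $421.59
Net pay = $1544.24 − $421.59 = $1122.65

$1122.65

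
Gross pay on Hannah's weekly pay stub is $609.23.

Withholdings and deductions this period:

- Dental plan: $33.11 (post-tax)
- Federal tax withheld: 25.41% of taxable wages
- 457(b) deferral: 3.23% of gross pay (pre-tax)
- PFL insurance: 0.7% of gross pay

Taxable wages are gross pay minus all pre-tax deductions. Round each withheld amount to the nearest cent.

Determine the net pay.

457(b) deferral: $609.23 × 0.0323 = $19.68
Taxable wages = $609.23 − $19.68 = $589.55
Federal tax withheld: $589.55 × 0.2541 = $149.80
PFL insurance: $609.23 × 0.007 = $4.26
Dental plan: $33.11
Total deductions = $19.68 + $149.80 + $4.26 + $33.11 = $206.85
Net pay = $609.23 − $206.85 = $402.38

$402.38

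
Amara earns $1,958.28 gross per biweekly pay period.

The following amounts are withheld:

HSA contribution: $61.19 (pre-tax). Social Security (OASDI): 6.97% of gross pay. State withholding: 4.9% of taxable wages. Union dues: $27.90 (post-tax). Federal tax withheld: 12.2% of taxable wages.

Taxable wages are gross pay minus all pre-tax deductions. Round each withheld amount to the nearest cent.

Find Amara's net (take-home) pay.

$1,408.30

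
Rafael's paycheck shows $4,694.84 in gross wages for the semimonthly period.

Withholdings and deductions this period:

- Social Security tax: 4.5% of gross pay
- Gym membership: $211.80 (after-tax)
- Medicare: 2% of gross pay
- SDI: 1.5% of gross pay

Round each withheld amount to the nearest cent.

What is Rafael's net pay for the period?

Medicare: $4,694.84 × 0.02 = $93.90
SDI: $4,694.84 × 0.015 = $70.42
Social Security tax: $4,694.84 × 0.045 = $211.27
Gym membership: $211.80
Total deductions = $93.90 + $70.42 + $211.27 + $211.80 = $587.39
Net pay = $4,694.84 − $587.39 = $4,107.45

$4,107.45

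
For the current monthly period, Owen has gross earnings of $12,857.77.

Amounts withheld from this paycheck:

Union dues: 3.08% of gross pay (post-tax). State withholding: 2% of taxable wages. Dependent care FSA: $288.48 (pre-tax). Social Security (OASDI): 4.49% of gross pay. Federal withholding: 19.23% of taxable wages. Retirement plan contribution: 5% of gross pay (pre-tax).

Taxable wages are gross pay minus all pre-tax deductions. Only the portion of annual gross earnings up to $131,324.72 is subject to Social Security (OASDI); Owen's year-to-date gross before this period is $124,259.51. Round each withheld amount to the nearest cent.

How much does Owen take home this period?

$8,681.17

Dependent care FSA: $288.48
Retirement plan contribution: $12,857.77 × 0.05 = $642.89
Pre-tax total = $288.48 + $642.89 = $931.37
Taxable wages = $12,857.77 − $931.37 = $11,926.40
Federal withholding: $11,926.40 × 0.1923 = $2,293.45
State withholding: $11,926.40 × 0.02 = $238.53
Social Security (OASDI): only $131,324.72 − $124,259.51 = $7,065.21 of this check is subject → $7,065.21 × 0.0449 = $317.23
Union dues: $12,857.77 × 0.0308 = $396.02
Total deductions = $288.48 + $642.89 + $2,293.45 + $238.53 + $317.23 + $396.02 = $4,176.60
Net pay = $12,857.77 − $4,176.60 = $8,681.17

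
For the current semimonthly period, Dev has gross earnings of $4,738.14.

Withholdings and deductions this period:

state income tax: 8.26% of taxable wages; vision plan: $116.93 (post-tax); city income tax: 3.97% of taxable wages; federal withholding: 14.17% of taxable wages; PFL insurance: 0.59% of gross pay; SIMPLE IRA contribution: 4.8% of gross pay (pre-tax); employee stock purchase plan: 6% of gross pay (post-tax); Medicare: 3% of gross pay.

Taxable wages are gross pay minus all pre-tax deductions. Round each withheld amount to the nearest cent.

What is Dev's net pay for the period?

SIMPLE IRA contribution: $4,738.14 × 0.048 = $227.43
Taxable wages = $4,738.14 − $227.43 = $4,510.71
State income tax: $4,510.71 × 0.0826 = $372.58
Federal withholding: $4,510.71 × 0.1417 = $639.17
City income tax: $4,510.71 × 0.0397 = $179.08
Medicare: $4,738.14 × 0.03 = $142.14
PFL insurance: $4,738.14 × 0.0059 = $27.96
Employee stock purchase plan: $4,738.14 × 0.06 = $284.29
Vision plan: $116.93
Total deductions = $227.43 + $372.58 + $639.17 + $179.08 + $142.14 + $27.96 + $284.29 + $116.93 = $1,989.58
Net pay = $4,738.14 − $1,989.58 = $2,748.56

$2,748.56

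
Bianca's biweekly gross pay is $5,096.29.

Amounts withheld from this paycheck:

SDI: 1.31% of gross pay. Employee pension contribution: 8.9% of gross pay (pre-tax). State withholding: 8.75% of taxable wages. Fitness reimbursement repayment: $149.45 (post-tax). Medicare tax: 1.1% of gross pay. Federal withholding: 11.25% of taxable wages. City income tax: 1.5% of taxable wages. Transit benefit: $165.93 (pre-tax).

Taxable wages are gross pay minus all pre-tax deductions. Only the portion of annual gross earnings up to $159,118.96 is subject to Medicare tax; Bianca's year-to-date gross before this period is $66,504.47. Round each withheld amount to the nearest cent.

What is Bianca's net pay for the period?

Employee pension contribution: $5,096.29 × 0.089 = $453.57
Transit benefit: $165.93
Pre-tax total = $453.57 + $165.93 = $619.50
Taxable wages = $5,096.29 − $619.50 = $4,476.79
Federal withholding: $4,476.79 × 0.1125 = $503.64
State withholding: $4,476.79 × 0.0875 = $391.72
City income tax: $4,476.79 × 0.015 = $67.15
SDI: $5,096.29 × 0.0131 = $66.76
Medicare tax: cap not yet reached, full $5,096.29 is subject → $5,096.29 × 0.011 = $56.06
Fitness reimbursement repayment: $149.45
Total deductions = $453.57 + $165.93 + $503.64 + $391.72 + $67.15 + $66.76 + $56.06 + $149.45 = $1,854.28
Net pay = $5,096.29 − $1,854.28 = $3,242.01

$3,242.01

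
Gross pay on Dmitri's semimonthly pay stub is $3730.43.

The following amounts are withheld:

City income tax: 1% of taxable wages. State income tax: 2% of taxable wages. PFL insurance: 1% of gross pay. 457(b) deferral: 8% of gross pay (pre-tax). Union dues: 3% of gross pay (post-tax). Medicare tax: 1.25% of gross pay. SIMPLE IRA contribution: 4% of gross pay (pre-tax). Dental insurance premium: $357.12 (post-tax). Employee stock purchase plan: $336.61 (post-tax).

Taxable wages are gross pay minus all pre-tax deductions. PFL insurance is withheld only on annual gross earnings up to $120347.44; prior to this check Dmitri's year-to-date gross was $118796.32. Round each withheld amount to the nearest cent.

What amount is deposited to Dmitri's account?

$2316.51

SIMPLE IRA contribution: $3730.43 × 0.04 = $149.22
457(b) deferral: $3730.43 × 0.08 = $298.43
Pre-tax total = $149.22 + $298.43 = $447.65
Taxable wages = $3730.43 − $447.65 = $3282.78
State income tax: $3282.78 × 0.02 = $65.66
City income tax: $3282.78 × 0.01 = $32.83
PFL insurance: only $120347.44 − $118796.32 = $1551.12 of this check is subject → $1551.12 × 0.01 = $15.51
Medicare tax: $3730.43 × 0.0125 = $46.63
Union dues: $3730.43 × 0.03 = $111.91
Dental insurance premium: $357.12
Employee stock purchase plan: $336.61
Total deductions = $149.22 + $298.43 + $65.66 + $32.83 + $15.51 + $46.63 + $111.91 + $357.12 + $336.61 = $1413.92
Net pay = $3730.43 − $1413.92 = $2316.51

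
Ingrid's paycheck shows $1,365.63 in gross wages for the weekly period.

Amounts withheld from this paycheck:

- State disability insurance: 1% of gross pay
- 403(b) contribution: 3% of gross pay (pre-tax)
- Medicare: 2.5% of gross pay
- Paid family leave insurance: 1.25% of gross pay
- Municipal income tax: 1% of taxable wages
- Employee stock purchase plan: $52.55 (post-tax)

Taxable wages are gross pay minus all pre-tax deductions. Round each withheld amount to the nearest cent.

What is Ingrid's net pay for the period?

403(b) contribution: $1,365.63 × 0.03 = $40.97
Taxable wages = $1,365.63 − $40.97 = $1,324.66
Municipal income tax: $1,324.66 × 0.01 = $13.25
State disability insurance: $1,365.63 × 0.01 = $13.66
Paid family leave insurance: $1,365.63 × 0.0125 = $17.07
Medicare: $1,365.63 × 0.025 = $34.14
Employee stock purchase plan: $52.55
Total deductions = $40.97 + $13.25 + $13.66 + $17.07 + $34.14 + $52.55 = $171.64
Net pay = $1,365.63 − $171.64 = $1,193.99

$1,193.99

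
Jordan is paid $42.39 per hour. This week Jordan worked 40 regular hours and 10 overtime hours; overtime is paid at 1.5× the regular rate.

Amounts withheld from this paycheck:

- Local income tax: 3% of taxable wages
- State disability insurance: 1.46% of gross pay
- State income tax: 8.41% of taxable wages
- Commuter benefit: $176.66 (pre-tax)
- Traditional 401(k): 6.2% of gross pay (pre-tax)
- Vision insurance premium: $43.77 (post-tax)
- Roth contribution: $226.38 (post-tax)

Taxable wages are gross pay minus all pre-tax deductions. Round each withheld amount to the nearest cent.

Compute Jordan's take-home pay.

$1,476.68

Regular pay: 40 × $42.39 = $1,695.60
Overtime pay: 10 × $42.39 × 1.5 = $635.85
Gross pay = $1,695.60 + $635.85 = $2,331.45
Traditional 401(k): $2,331.45 × 0.062 = $144.55
Commuter benefit: $176.66
Pre-tax total = $144.55 + $176.66 = $321.21
Taxable wages = $2,331.45 − $321.21 = $2,010.24
State income tax: $2,010.24 × 0.0841 = $169.06
Local income tax: $2,010.24 × 0.03 = $60.31
State disability insurance: $2,331.45 × 0.0146 = $34.04
Vision insurance premium: $43.77
Roth contribution: $226.38
Total deductions = $144.55 + $176.66 + $169.06 + $60.31 + $34.04 + $43.77 + $226.38 = $854.77
Net pay = $2,331.45 − $854.77 = $1,476.68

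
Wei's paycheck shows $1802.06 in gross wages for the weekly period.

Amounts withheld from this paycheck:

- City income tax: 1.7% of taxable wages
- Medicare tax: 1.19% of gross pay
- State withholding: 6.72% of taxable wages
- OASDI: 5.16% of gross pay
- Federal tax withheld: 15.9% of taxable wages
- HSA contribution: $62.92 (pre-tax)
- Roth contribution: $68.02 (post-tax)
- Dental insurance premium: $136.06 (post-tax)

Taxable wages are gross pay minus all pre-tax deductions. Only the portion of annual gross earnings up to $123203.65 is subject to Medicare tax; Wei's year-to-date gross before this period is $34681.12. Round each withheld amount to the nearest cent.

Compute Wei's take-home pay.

HSA contribution: $62.92
Taxable wages = $1802.06 − $62.92 = $1739.14
State withholding: $1739.14 × 0.0672 = $116.87
Federal tax withheld: $1739.14 × 0.159 = $276.52
City income tax: $1739.14 × 0.017 = $29.57
OASDI: $1802.06 × 0.0516 = $92.99
Medicare tax: cap not yet reached, full $1802.06 is subject → $1802.06 × 0.0119 = $21.44
Roth contribution: $68.02
Dental insurance premium: $136.06
Total deductions = $62.92 + $116.87 + $276.52 + $29.57 + $92.99 + $21.44 + $68.02 + $136.06 = $804.39
Net pay = $1802.06 − $804.39 = $997.67

$997.67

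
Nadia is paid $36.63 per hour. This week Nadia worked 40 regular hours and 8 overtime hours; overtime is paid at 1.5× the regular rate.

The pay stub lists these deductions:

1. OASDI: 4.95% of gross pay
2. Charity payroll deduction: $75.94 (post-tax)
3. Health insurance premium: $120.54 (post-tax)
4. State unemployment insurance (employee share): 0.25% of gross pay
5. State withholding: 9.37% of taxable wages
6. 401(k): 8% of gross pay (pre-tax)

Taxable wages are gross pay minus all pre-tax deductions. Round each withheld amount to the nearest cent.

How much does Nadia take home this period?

$1292.65

Regular pay: 40 × $36.63 = $1465.20
Overtime pay: 8 × $36.63 × 1.5 = $439.56
Gross pay = $1465.20 + $439.56 = $1904.76
401(k): $1904.76 × 0.08 = $152.38
Taxable wages = $1904.76 − $152.38 = $1752.38
State withholding: $1752.38 × 0.0937 = $164.20
OASDI: $1904.76 × 0.0495 = $94.29
State unemployment insurance (employee share): $1904.76 × 0.0025 = $4.76
Charity payroll deduction: $75.94
Health insurance premium: $120.54
Total deductions = $152.38 + $164.20 + $94.29 + $4.76 + $75.94 + $120.54 = $612.11
Net pay = $1904.76 − $612.11 = $1292.65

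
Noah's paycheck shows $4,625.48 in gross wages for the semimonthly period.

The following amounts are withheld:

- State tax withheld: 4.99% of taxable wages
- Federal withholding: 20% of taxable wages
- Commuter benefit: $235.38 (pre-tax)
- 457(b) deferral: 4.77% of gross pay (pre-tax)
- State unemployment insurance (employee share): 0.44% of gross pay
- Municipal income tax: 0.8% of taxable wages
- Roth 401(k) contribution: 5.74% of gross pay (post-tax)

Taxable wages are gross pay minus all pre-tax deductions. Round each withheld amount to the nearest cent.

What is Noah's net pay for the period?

457(b) deferral: $4,625.48 × 0.0477 = $220.64
Commuter benefit: $235.38
Pre-tax total = $220.64 + $235.38 = $456.02
Taxable wages = $4,625.48 − $456.02 = $4,169.46
State tax withheld: $4,169.46 × 0.0499 = $208.06
Municipal income tax: $4,169.46 × 0.008 = $33.36
Federal withholding: $4,169.46 × 0.2 = $833.89
State unemployment insurance (employee share): $4,625.48 × 0.0044 = $20.35
Roth 401(k) contribution: $4,625.48 × 0.0574 = $265.50
Total deductions = $220.64 + $235.38 + $208.06 + $33.36 + $833.89 + $20.35 + $265.50 = $1,817.18
Net pay = $4,625.48 − $1,817.18 = $2,808.30

$2,808.30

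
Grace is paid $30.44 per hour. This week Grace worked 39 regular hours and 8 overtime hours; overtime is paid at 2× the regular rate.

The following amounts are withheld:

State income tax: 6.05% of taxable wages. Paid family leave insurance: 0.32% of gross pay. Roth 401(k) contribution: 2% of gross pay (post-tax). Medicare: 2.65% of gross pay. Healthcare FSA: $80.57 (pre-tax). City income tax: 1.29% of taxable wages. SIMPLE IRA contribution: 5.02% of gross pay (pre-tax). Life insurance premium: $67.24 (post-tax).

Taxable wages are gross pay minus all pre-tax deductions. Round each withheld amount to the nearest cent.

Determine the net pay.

Regular pay: 39 × $30.44 = $1,187.16
Overtime pay: 8 × $30.44 × 2 = $487.04
Gross pay = $1,187.16 + $487.04 = $1,674.20
Healthcare FSA: $80.57
SIMPLE IRA contribution: $1,674.20 × 0.0502 = $84.04
Pre-tax total = $80.57 + $84.04 = $164.61
Taxable wages = $1,674.20 − $164.61 = $1,509.59
State income tax: $1,509.59 × 0.0605 = $91.33
City income tax: $1,509.59 × 0.0129 = $19.47
Medicare: $1,674.20 × 0.0265 = $44.37
Paid family leave insurance: $1,674.20 × 0.0032 = $5.36
Roth 401(k) contribution: $1,674.20 × 0.02 = $33.48
Life insurance premium: $67.24
Total deductions = $80.57 + $84.04 + $91.33 + $19.47 + $44.37 + $5.36 + $33.48 + $67.24 = $425.86
Net pay = $1,674.20 − $425.86 = $1,248.34

$1,248.34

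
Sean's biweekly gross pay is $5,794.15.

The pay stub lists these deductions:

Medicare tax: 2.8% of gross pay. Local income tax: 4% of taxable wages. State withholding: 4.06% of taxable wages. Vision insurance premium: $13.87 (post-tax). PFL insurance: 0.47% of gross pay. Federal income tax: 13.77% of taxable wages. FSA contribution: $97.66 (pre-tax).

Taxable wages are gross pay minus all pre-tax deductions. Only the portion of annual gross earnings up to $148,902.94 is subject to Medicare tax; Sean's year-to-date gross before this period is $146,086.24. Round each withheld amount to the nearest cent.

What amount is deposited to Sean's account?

$4,332.97

FSA contribution: $97.66
Taxable wages = $5,794.15 − $97.66 = $5,696.49
Local income tax: $5,696.49 × 0.04 = $227.86
State withholding: $5,696.49 × 0.0406 = $231.28
Federal income tax: $5,696.49 × 0.1377 = $784.41
PFL insurance: $5,794.15 × 0.0047 = $27.23
Medicare tax: only $148,902.94 − $146,086.24 = $2,816.70 of this check is subject → $2,816.70 × 0.028 = $78.87
Vision insurance premium: $13.87
Total deductions = $97.66 + $227.86 + $231.28 + $784.41 + $27.23 + $78.87 + $13.87 = $1,461.18
Net pay = $5,794.15 − $1,461.18 = $4,332.97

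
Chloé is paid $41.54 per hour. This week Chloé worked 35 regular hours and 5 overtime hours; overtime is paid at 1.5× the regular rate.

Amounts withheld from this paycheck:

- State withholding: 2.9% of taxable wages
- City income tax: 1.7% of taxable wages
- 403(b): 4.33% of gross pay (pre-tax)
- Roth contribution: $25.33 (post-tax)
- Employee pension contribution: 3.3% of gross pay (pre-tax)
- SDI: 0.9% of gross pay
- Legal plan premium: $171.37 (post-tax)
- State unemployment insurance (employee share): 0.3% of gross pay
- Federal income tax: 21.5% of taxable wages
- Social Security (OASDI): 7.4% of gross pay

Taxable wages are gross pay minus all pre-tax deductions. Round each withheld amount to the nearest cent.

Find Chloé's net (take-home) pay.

$856.60

Regular pay: 35 × $41.54 = $1,453.90
Overtime pay: 5 × $41.54 × 1.5 = $311.55
Gross pay = $1,453.90 + $311.55 = $1,765.45
Employee pension contribution: $1,765.45 × 0.033 = $58.26
403(b): $1,765.45 × 0.0433 = $76.44
Pre-tax total = $58.26 + $76.44 = $134.70
Taxable wages = $1,765.45 − $134.70 = $1,630.75
Federal income tax: $1,630.75 × 0.215 = $350.61
City income tax: $1,630.75 × 0.017 = $27.72
State withholding: $1,630.75 × 0.029 = $47.29
Social Security (OASDI): $1,765.45 × 0.074 = $130.64
State unemployment insurance (employee share): $1,765.45 × 0.003 = $5.30
SDI: $1,765.45 × 0.009 = $15.89
Legal plan premium: $171.37
Roth contribution: $25.33
Total deductions = $58.26 + $76.44 + $350.61 + $27.72 + $47.29 + $130.64 + $5.30 + $15.89 + $171.37 + $25.33 = $908.85
Net pay = $1,765.45 − $908.85 = $856.60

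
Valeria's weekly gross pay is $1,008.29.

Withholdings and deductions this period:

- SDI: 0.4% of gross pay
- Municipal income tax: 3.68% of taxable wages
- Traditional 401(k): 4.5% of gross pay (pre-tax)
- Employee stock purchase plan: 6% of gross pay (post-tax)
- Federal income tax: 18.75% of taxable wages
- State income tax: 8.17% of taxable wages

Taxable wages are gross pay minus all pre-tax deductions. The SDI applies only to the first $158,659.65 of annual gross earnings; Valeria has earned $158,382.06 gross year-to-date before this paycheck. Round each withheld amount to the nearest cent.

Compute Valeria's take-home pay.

$606.65

Traditional 401(k): $1,008.29 × 0.045 = $45.37
Taxable wages = $1,008.29 − $45.37 = $962.92
Federal income tax: $962.92 × 0.1875 = $180.55
State income tax: $962.92 × 0.0817 = $78.67
Municipal income tax: $962.92 × 0.0368 = $35.44
SDI: only $158,659.65 − $158,382.06 = $277.59 of this check is subject → $277.59 × 0.004 = $1.11
Employee stock purchase plan: $1,008.29 × 0.06 = $60.50
Total deductions = $45.37 + $180.55 + $78.67 + $35.44 + $1.11 + $60.50 = $401.64
Net pay = $1,008.29 − $401.64 = $606.65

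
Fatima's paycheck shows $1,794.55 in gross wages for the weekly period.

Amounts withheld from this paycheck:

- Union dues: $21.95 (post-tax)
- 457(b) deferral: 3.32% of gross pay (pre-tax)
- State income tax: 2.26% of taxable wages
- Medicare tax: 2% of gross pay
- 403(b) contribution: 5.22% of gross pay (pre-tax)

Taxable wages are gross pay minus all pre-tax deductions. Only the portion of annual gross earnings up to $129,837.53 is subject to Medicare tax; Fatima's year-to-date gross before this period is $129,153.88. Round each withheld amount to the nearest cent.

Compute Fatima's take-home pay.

457(b) deferral: $1,794.55 × 0.0332 = $59.58
403(b) contribution: $1,794.55 × 0.0522 = $93.68
Pre-tax total = $59.58 + $93.68 = $153.26
Taxable wages = $1,794.55 − $153.26 = $1,641.29
State income tax: $1,641.29 × 0.0226 = $37.09
Medicare tax: only $129,837.53 − $129,153.88 = $683.65 of this check is subject → $683.65 × 0.02 = $13.67
Union dues: $21.95
Total deductions = $59.58 + $93.68 + $37.09 + $13.67 + $21.95 = $225.97
Net pay = $1,794.55 − $225.97 = $1,568.58

$1,568.58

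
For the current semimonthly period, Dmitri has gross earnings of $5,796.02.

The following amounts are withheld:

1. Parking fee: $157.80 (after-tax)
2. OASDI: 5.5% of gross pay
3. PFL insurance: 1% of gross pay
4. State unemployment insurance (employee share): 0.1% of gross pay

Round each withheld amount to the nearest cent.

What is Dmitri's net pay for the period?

PFL insurance: $5,796.02 × 0.01 = $57.96
OASDI: $5,796.02 × 0.055 = $318.78
State unemployment insurance (employee share): $5,796.02 × 0.001 = $5.80
Parking fee: $157.80
Total deductions = $57.96 + $318.78 + $5.80 + $157.80 = $540.34
Net pay = $5,796.02 − $540.34 = $5,255.68

$5,255.68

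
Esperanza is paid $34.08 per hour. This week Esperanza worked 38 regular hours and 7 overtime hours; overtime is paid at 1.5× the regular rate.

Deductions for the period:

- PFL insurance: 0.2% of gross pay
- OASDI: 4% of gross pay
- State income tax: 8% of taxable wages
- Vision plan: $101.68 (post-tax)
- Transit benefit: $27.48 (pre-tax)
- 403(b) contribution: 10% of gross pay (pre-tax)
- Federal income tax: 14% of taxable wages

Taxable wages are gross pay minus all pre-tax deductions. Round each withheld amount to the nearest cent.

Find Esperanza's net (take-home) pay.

$967.77

Regular pay: 38 × $34.08 = $1295.04
Overtime pay: 7 × $34.08 × 1.5 = $357.84
Gross pay = $1295.04 + $357.84 = $1652.88
Transit benefit: $27.48
403(b) contribution: $1652.88 × 0.1 = $165.29
Pre-tax total = $27.48 + $165.29 = $192.77
Taxable wages = $1652.88 − $192.77 = $1460.11
Federal income tax: $1460.11 × 0.14 = $204.42
State income tax: $1460.11 × 0.08 = $116.81
PFL insurance: $1652.88 × 0.002 = $3.31
OASDI: $1652.88 × 0.04 = $66.12
Vision plan: $101.68
Total deductions = $27.48 + $165.29 + $204.42 + $116.81 + $3.31 + $66.12 + $101.68 = $685.11
Net pay = $1652.88 − $685.11 = $967.77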